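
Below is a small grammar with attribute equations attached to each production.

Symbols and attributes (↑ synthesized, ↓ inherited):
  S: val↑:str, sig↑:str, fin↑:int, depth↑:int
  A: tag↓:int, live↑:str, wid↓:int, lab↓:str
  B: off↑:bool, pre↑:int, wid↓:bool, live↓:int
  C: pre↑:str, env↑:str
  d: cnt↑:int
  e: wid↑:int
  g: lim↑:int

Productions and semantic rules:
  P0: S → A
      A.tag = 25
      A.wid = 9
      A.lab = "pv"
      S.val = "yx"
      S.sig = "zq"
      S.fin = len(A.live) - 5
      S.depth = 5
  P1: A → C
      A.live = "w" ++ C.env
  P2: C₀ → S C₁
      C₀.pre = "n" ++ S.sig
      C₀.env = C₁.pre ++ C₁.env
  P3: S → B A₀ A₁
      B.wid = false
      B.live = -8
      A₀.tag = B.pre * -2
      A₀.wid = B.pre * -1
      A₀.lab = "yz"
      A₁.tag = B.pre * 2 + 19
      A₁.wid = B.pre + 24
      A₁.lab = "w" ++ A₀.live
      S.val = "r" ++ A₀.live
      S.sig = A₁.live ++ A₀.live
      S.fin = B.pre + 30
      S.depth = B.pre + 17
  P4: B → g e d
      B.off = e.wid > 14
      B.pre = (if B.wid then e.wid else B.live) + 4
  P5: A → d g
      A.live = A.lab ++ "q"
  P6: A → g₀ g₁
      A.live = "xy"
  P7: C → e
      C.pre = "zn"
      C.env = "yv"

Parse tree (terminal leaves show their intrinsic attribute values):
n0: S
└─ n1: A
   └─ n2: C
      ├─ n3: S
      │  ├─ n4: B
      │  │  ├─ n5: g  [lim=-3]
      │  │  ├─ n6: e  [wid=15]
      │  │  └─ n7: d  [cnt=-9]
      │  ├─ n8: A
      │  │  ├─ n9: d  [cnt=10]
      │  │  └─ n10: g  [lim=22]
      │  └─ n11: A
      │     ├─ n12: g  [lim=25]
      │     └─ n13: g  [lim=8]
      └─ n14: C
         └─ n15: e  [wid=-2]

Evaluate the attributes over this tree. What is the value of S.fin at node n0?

1. n1.tag = 25  [25]
2. n1.wid = 9  [9]
3. n1.lab = "pv"  ["pv"]
4. n4.wid = false  [false]
5. n4.live = -8  [-8]
6. n5.lim = -3  [terminal]
7. n6.wid = 15  [terminal]
8. n7.cnt = -9  [terminal]
9. n4.off = true  [e.wid > 14]
10. n4.pre = -4  [(if B.wid then e.wid else B.live) + 4]
11. n8.tag = 8  [B.pre * -2]
12. n8.wid = 4  [B.pre * -1]
13. n8.lab = "yz"  ["yz"]
14. n9.cnt = 10  [terminal]
15. n10.lim = 22  [terminal]
16. n8.live = "yzq"  [A.lab ++ "q"]
17. n11.tag = 11  [B.pre * 2 + 19]
18. n11.wid = 20  [B.pre + 24]
19. n11.lab = "wyzq"  ["w" ++ A₀.live]
20. n12.lim = 25  [terminal]
21. n13.lim = 8  [terminal]
22. n11.live = "xy"  ["xy"]
23. n3.val = "ryzq"  ["r" ++ A₀.live]
24. n3.sig = "xyyzq"  [A₁.live ++ A₀.live]
25. n3.fin = 26  [B.pre + 30]
26. n3.depth = 13  [B.pre + 17]
27. n15.wid = -2  [terminal]
28. n14.pre = "zn"  ["zn"]
29. n14.env = "yv"  ["yv"]
30. n2.pre = "nxyyzq"  ["n" ++ S.sig]
31. n2.env = "znyv"  [C₁.pre ++ C₁.env]
32. n1.live = "wznyv"  ["w" ++ C.env]
33. n0.val = "yx"  ["yx"]
34. n0.sig = "zq"  ["zq"]
35. n0.fin = 0  [len(A.live) - 5]
36. n0.depth = 5  [5]

0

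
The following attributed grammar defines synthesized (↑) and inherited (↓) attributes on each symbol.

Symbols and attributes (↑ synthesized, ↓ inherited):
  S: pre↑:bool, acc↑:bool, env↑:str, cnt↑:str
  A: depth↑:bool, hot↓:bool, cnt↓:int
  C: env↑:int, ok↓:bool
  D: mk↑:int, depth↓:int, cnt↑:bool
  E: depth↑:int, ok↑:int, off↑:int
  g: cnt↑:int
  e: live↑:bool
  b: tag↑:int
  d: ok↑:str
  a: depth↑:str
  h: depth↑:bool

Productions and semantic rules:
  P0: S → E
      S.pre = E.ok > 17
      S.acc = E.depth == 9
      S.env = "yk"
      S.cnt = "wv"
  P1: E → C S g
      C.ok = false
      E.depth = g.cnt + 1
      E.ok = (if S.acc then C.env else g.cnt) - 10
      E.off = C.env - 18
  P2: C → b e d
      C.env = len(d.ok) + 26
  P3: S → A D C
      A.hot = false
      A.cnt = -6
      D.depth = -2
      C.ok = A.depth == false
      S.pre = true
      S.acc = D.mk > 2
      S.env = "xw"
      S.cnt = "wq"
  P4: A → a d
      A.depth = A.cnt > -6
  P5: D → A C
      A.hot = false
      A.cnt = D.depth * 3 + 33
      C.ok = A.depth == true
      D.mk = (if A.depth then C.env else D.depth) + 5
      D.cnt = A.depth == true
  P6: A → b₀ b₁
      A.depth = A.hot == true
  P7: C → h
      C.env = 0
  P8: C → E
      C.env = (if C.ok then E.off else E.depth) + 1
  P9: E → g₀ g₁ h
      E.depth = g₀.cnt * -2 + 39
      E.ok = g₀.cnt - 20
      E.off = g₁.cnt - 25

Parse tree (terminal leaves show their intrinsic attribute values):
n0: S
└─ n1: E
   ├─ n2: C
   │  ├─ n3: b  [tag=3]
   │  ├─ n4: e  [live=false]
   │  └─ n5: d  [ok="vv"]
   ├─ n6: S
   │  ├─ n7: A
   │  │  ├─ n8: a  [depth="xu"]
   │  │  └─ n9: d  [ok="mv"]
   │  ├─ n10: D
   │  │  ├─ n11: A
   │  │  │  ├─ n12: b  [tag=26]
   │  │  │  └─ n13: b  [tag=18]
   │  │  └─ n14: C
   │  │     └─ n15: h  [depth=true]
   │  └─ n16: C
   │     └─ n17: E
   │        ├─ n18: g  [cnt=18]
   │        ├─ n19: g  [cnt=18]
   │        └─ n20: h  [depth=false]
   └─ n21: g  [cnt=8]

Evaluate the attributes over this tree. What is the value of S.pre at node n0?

true

1. n2.ok = false  [false]
2. n3.tag = 3  [terminal]
3. n4.live = false  [terminal]
4. n5.ok = "vv"  [terminal]
5. n2.env = 28  [len(d.ok) + 26]
6. n7.hot = false  [false]
7. n7.cnt = -6  [-6]
8. n8.depth = "xu"  [terminal]
9. n9.ok = "mv"  [terminal]
10. n7.depth = false  [A.cnt > -6]
11. n10.depth = -2  [-2]
12. n11.hot = false  [false]
13. n11.cnt = 27  [D.depth * 3 + 33]
14. n12.tag = 26  [terminal]
15. n13.tag = 18  [terminal]
16. n11.depth = false  [A.hot == true]
17. n14.ok = false  [A.depth == true]
18. n15.depth = true  [terminal]
19. n14.env = 0  [0]
20. n10.mk = 3  [(if A.depth then C.env else D.depth) + 5]
21. n10.cnt = false  [A.depth == true]
22. n16.ok = true  [A.depth == false]
23. n18.cnt = 18  [terminal]
24. n19.cnt = 18  [terminal]
25. n20.depth = false  [terminal]
26. n17.depth = 3  [g₀.cnt * -2 + 39]
27. n17.ok = -2  [g₀.cnt - 20]
28. n17.off = -7  [g₁.cnt - 25]
29. n16.env = -6  [(if C.ok then E.off else E.depth) + 1]
30. n6.pre = true  [true]
31. n6.acc = true  [D.mk > 2]
32. n6.env = "xw"  ["xw"]
33. n6.cnt = "wq"  ["wq"]
34. n21.cnt = 8  [terminal]
35. n1.depth = 9  [g.cnt + 1]
36. n1.ok = 18  [(if S.acc then C.env else g.cnt) - 10]
37. n1.off = 10  [C.env - 18]
38. n0.pre = true  [E.ok > 17]
39. n0.acc = true  [E.depth == 9]
40. n0.env = "yk"  ["yk"]
41. n0.cnt = "wv"  ["wv"]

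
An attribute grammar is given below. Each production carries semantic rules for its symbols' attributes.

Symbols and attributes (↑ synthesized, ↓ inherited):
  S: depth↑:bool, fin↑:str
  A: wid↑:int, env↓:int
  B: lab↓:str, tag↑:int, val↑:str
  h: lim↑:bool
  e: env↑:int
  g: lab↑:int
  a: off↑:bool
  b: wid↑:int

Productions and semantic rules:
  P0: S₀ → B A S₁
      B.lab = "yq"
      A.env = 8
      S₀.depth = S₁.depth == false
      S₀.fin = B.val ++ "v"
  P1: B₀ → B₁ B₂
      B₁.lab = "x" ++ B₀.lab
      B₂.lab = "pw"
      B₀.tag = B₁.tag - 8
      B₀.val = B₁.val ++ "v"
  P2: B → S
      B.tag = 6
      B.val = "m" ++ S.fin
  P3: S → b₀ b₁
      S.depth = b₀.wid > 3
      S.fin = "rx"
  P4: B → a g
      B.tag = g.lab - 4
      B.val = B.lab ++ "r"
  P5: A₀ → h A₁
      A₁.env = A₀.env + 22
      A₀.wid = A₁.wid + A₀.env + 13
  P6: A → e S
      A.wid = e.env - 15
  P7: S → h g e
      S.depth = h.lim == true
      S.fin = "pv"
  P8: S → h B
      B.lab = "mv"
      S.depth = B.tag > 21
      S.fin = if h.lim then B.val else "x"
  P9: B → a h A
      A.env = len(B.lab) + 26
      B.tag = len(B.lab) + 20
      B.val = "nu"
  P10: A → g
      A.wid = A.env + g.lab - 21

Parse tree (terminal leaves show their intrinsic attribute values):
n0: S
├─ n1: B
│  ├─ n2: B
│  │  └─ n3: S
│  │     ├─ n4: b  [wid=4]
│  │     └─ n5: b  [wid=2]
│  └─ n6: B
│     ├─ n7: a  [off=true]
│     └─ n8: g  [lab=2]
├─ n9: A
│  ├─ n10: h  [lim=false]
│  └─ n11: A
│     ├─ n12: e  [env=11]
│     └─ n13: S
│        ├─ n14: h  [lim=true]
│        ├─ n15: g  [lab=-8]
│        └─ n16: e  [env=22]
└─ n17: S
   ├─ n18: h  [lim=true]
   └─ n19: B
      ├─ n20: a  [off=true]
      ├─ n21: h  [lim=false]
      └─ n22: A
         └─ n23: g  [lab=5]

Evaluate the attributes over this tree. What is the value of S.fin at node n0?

1. n1.lab = "yq"  ["yq"]
2. n2.lab = "xyq"  ["x" ++ B₀.lab]
3. n4.wid = 4  [terminal]
4. n5.wid = 2  [terminal]
5. n3.depth = true  [b₀.wid > 3]
6. n3.fin = "rx"  ["rx"]
7. n2.tag = 6  [6]
8. n2.val = "mrx"  ["m" ++ S.fin]
9. n6.lab = "pw"  ["pw"]
10. n7.off = true  [terminal]
11. n8.lab = 2  [terminal]
12. n6.tag = -2  [g.lab - 4]
13. n6.val = "pwr"  [B.lab ++ "r"]
14. n1.tag = -2  [B₁.tag - 8]
15. n1.val = "mrxv"  [B₁.val ++ "v"]
16. n9.env = 8  [8]
17. n10.lim = false  [terminal]
18. n11.env = 30  [A₀.env + 22]
19. n12.env = 11  [terminal]
20. n14.lim = true  [terminal]
21. n15.lab = -8  [terminal]
22. n16.env = 22  [terminal]
23. n13.depth = true  [h.lim == true]
24. n13.fin = "pv"  ["pv"]
25. n11.wid = -4  [e.env - 15]
26. n9.wid = 17  [A₁.wid + A₀.env + 13]
27. n18.lim = true  [terminal]
28. n19.lab = "mv"  ["mv"]
29. n20.off = true  [terminal]
30. n21.lim = false  [terminal]
31. n22.env = 28  [len(B.lab) + 26]
32. n23.lab = 5  [terminal]
33. n22.wid = 12  [A.env + g.lab - 21]
34. n19.tag = 22  [len(B.lab) + 20]
35. n19.val = "nu"  ["nu"]
36. n17.depth = true  [B.tag > 21]
37. n17.fin = "nu"  [if h.lim then B.val else "x"]
38. n0.depth = false  [S₁.depth == false]
39. n0.fin = "mrxvv"  [B.val ++ "v"]

"mrxvv"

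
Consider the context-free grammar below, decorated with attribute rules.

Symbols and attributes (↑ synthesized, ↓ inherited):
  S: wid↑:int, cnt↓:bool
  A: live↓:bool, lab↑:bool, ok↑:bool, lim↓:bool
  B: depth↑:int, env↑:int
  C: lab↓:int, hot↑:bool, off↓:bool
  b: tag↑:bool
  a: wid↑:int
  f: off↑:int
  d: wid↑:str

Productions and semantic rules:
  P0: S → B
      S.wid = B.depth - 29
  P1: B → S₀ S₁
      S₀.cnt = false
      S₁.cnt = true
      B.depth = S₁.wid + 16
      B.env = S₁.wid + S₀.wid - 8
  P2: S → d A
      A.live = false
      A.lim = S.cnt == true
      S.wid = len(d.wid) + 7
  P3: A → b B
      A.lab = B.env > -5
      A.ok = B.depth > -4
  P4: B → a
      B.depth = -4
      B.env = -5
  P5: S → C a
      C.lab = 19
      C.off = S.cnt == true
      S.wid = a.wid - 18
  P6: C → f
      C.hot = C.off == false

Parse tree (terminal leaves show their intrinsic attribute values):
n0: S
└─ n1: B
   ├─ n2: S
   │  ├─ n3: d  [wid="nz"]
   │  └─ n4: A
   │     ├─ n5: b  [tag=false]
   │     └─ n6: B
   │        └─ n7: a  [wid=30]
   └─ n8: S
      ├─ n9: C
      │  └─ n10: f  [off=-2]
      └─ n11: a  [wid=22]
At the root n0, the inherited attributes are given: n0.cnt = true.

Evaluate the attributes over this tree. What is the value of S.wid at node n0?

1. n0.cnt = true  [given at root]
2. n2.cnt = false  [false]
3. n3.wid = "nz"  [terminal]
4. n4.live = false  [false]
5. n4.lim = false  [S.cnt == true]
6. n5.tag = false  [terminal]
7. n7.wid = 30  [terminal]
8. n6.depth = -4  [-4]
9. n6.env = -5  [-5]
10. n4.lab = false  [B.env > -5]
11. n4.ok = false  [B.depth > -4]
12. n2.wid = 9  [len(d.wid) + 7]
13. n8.cnt = true  [true]
14. n9.lab = 19  [19]
15. n9.off = true  [S.cnt == true]
16. n10.off = -2  [terminal]
17. n9.hot = false  [C.off == false]
18. n11.wid = 22  [terminal]
19. n8.wid = 4  [a.wid - 18]
20. n1.depth = 20  [S₁.wid + 16]
21. n1.env = 5  [S₁.wid + S₀.wid - 8]
22. n0.wid = -9  [B.depth - 29]

-9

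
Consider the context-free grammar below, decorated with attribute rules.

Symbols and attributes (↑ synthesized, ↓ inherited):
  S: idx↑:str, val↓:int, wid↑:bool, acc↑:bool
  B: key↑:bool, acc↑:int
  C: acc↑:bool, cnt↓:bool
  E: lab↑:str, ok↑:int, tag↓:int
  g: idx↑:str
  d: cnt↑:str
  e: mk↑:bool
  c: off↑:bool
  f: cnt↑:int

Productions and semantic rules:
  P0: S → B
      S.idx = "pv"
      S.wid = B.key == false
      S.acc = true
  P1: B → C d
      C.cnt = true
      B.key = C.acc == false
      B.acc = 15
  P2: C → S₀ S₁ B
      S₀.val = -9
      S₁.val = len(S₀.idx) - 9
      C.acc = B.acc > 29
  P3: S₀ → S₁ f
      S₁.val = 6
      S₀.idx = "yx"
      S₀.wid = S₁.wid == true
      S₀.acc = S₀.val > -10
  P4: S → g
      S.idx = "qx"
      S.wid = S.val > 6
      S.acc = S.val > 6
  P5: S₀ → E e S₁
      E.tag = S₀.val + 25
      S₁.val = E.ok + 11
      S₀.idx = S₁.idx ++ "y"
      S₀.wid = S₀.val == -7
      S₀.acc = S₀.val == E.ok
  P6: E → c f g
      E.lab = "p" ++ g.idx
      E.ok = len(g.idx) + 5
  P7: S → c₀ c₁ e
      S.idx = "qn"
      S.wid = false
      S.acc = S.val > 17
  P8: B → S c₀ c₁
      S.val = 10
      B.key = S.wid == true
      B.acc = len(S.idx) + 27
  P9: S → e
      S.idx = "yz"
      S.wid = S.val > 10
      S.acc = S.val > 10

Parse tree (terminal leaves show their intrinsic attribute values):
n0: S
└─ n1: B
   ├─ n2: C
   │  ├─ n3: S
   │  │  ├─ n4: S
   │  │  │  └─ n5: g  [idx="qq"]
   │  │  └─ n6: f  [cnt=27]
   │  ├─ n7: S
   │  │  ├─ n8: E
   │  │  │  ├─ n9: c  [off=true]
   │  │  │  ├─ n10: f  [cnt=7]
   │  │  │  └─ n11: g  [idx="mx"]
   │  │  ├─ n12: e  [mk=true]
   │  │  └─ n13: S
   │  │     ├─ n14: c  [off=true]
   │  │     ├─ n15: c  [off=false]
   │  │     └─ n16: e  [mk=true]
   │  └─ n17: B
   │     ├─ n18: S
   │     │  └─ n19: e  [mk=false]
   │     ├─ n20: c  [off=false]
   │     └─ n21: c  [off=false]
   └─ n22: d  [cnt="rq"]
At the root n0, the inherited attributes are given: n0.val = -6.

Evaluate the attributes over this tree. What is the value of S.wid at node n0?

1. n0.val = -6  [given at root]
2. n2.cnt = true  [true]
3. n3.val = -9  [-9]
4. n4.val = 6  [6]
5. n5.idx = "qq"  [terminal]
6. n4.idx = "qx"  ["qx"]
7. n4.wid = false  [S.val > 6]
8. n4.acc = false  [S.val > 6]
9. n6.cnt = 27  [terminal]
10. n3.idx = "yx"  ["yx"]
11. n3.wid = false  [S₁.wid == true]
12. n3.acc = true  [S₀.val > -10]
13. n7.val = -7  [len(S₀.idx) - 9]
14. n8.tag = 18  [S₀.val + 25]
15. n9.off = true  [terminal]
16. n10.cnt = 7  [terminal]
17. n11.idx = "mx"  [terminal]
18. n8.lab = "pmx"  ["p" ++ g.idx]
19. n8.ok = 7  [len(g.idx) + 5]
20. n12.mk = true  [terminal]
21. n13.val = 18  [E.ok + 11]
22. n14.off = true  [terminal]
23. n15.off = false  [terminal]
24. n16.mk = true  [terminal]
25. n13.idx = "qn"  ["qn"]
26. n13.wid = false  [false]
27. n13.acc = true  [S.val > 17]
28. n7.idx = "qny"  [S₁.idx ++ "y"]
29. n7.wid = true  [S₀.val == -7]
30. n7.acc = false  [S₀.val == E.ok]
31. n18.val = 10  [10]
32. n19.mk = false  [terminal]
33. n18.idx = "yz"  ["yz"]
34. n18.wid = false  [S.val > 10]
35. n18.acc = false  [S.val > 10]
36. n20.off = false  [terminal]
37. n21.off = false  [terminal]
38. n17.key = false  [S.wid == true]
39. n17.acc = 29  [len(S.idx) + 27]
40. n2.acc = false  [B.acc > 29]
41. n22.cnt = "rq"  [terminal]
42. n1.key = true  [C.acc == false]
43. n1.acc = 15  [15]
44. n0.idx = "pv"  ["pv"]
45. n0.wid = false  [B.key == false]
46. n0.acc = true  [true]

false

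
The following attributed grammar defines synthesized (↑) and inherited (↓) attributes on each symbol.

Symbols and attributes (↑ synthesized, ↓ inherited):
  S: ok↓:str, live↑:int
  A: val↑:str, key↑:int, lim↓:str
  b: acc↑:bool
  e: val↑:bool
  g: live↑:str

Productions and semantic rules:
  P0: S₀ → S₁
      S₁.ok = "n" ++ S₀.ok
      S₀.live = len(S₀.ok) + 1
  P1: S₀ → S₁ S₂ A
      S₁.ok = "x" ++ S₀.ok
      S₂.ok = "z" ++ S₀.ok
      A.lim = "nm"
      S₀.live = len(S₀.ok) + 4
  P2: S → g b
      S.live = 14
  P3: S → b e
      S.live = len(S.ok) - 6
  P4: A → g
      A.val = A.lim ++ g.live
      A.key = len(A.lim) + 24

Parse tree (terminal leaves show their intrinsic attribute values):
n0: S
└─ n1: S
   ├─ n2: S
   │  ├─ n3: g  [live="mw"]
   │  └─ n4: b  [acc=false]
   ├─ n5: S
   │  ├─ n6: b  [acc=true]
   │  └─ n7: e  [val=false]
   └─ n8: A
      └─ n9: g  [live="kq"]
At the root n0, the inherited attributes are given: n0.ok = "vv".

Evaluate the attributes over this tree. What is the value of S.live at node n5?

1. n0.ok = "vv"  [given at root]
2. n1.ok = "nvv"  ["n" ++ S₀.ok]
3. n2.ok = "xnvv"  ["x" ++ S₀.ok]
4. n3.live = "mw"  [terminal]
5. n4.acc = false  [terminal]
6. n2.live = 14  [14]
7. n5.ok = "znvv"  ["z" ++ S₀.ok]
8. n6.acc = true  [terminal]
9. n7.val = false  [terminal]
10. n5.live = -2  [len(S.ok) - 6]
11. n8.lim = "nm"  ["nm"]
12. n9.live = "kq"  [terminal]
13. n8.val = "nmkq"  [A.lim ++ g.live]
14. n8.key = 26  [len(A.lim) + 24]
15. n1.live = 7  [len(S₀.ok) + 4]
16. n0.live = 3  [len(S₀.ok) + 1]

-2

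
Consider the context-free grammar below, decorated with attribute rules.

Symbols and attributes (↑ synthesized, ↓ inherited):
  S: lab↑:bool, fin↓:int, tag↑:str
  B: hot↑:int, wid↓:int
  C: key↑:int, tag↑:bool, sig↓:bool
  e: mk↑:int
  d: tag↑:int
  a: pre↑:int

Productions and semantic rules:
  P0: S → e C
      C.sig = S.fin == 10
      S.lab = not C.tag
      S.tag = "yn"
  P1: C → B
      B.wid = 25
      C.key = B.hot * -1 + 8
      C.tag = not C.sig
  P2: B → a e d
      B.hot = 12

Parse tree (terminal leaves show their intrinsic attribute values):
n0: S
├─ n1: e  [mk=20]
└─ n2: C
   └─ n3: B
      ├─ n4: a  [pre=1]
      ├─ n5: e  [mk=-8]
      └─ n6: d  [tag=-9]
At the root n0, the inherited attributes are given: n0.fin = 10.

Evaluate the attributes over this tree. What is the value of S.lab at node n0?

true

1. n0.fin = 10  [given at root]
2. n1.mk = 20  [terminal]
3. n2.sig = true  [S.fin == 10]
4. n3.wid = 25  [25]
5. n4.pre = 1  [terminal]
6. n5.mk = -8  [terminal]
7. n6.tag = -9  [terminal]
8. n3.hot = 12  [12]
9. n2.key = -4  [B.hot * -1 + 8]
10. n2.tag = false  [not C.sig]
11. n0.lab = true  [not C.tag]
12. n0.tag = "yn"  ["yn"]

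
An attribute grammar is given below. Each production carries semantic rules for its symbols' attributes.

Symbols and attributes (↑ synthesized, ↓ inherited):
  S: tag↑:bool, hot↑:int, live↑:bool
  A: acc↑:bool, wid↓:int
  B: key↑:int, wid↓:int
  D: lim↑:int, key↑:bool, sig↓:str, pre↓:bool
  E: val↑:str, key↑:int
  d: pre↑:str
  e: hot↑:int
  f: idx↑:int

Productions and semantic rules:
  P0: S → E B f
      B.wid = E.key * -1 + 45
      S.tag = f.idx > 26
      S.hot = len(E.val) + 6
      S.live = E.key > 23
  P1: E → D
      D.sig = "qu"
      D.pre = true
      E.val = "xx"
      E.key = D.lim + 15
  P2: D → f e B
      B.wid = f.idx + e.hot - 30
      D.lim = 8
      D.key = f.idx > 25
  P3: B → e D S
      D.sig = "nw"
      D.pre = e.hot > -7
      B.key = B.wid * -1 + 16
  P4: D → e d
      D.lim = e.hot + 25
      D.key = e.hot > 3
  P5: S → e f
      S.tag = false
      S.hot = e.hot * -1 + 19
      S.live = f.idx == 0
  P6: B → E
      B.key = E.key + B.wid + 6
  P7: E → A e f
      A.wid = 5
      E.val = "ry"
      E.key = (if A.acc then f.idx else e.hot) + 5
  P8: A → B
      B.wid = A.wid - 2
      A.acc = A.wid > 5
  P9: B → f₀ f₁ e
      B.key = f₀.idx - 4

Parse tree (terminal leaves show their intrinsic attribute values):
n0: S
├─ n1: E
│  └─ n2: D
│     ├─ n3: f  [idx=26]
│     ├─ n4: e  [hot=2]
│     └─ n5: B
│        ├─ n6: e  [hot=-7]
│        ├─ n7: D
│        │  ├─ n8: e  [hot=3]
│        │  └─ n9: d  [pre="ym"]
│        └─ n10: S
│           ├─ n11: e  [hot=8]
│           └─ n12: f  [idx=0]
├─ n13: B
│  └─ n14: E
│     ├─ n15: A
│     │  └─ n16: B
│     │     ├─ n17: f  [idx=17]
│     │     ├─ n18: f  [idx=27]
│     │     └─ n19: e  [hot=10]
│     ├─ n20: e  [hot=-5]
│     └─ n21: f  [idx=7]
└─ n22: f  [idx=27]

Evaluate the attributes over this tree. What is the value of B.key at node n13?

28

1. n2.sig = "qu"  ["qu"]
2. n2.pre = true  [true]
3. n3.idx = 26  [terminal]
4. n4.hot = 2  [terminal]
5. n5.wid = -2  [f.idx + e.hot - 30]
6. n6.hot = -7  [terminal]
7. n7.sig = "nw"  ["nw"]
8. n7.pre = false  [e.hot > -7]
9. n8.hot = 3  [terminal]
10. n9.pre = "ym"  [terminal]
11. n7.lim = 28  [e.hot + 25]
12. n7.key = false  [e.hot > 3]
13. n11.hot = 8  [terminal]
14. n12.idx = 0  [terminal]
15. n10.tag = false  [false]
16. n10.hot = 11  [e.hot * -1 + 19]
17. n10.live = true  [f.idx == 0]
18. n5.key = 18  [B.wid * -1 + 16]
19. n2.lim = 8  [8]
20. n2.key = true  [f.idx > 25]
21. n1.val = "xx"  ["xx"]
22. n1.key = 23  [D.lim + 15]
23. n13.wid = 22  [E.key * -1 + 45]
24. n15.wid = 5  [5]
25. n16.wid = 3  [A.wid - 2]
26. n17.idx = 17  [terminal]
27. n18.idx = 27  [terminal]
28. n19.hot = 10  [terminal]
29. n16.key = 13  [f₀.idx - 4]
30. n15.acc = false  [A.wid > 5]
31. n20.hot = -5  [terminal]
32. n21.idx = 7  [terminal]
33. n14.val = "ry"  ["ry"]
34. n14.key = 0  [(if A.acc then f.idx else e.hot) + 5]
35. n13.key = 28  [E.key + B.wid + 6]
36. n22.idx = 27  [terminal]
37. n0.tag = true  [f.idx > 26]
38. n0.hot = 8  [len(E.val) + 6]
39. n0.live = false  [E.key > 23]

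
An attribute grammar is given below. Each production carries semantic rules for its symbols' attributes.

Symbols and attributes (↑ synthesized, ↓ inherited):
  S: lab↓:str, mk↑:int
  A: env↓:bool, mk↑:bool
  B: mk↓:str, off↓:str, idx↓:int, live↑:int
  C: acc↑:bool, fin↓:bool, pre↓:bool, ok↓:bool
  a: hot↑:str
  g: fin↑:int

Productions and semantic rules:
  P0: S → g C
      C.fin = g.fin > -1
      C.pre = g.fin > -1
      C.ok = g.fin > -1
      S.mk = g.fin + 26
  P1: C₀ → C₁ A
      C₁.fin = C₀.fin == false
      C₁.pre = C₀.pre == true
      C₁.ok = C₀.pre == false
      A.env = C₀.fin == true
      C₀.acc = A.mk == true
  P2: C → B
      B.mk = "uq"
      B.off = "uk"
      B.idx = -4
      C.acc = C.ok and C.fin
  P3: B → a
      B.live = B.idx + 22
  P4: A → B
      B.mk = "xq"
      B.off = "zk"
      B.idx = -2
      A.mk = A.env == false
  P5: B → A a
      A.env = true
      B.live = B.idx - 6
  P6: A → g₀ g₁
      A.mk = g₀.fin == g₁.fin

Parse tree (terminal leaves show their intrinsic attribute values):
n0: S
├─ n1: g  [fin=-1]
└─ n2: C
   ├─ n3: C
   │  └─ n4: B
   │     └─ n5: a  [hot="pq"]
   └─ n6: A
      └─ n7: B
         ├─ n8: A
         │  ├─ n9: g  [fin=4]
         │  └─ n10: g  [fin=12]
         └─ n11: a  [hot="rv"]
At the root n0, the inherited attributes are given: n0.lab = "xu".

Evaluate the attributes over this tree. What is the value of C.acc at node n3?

1. n0.lab = "xu"  [given at root]
2. n1.fin = -1  [terminal]
3. n2.fin = false  [g.fin > -1]
4. n2.pre = false  [g.fin > -1]
5. n2.ok = false  [g.fin > -1]
6. n3.fin = true  [C₀.fin == false]
7. n3.pre = false  [C₀.pre == true]
8. n3.ok = true  [C₀.pre == false]
9. n4.mk = "uq"  ["uq"]
10. n4.off = "uk"  ["uk"]
11. n4.idx = -4  [-4]
12. n5.hot = "pq"  [terminal]
13. n4.live = 18  [B.idx + 22]
14. n3.acc = true  [C.ok and C.fin]
15. n6.env = false  [C₀.fin == true]
16. n7.mk = "xq"  ["xq"]
17. n7.off = "zk"  ["zk"]
18. n7.idx = -2  [-2]
19. n8.env = true  [true]
20. n9.fin = 4  [terminal]
21. n10.fin = 12  [terminal]
22. n8.mk = false  [g₀.fin == g₁.fin]
23. n11.hot = "rv"  [terminal]
24. n7.live = -8  [B.idx - 6]
25. n6.mk = true  [A.env == false]
26. n2.acc = true  [A.mk == true]
27. n0.mk = 25  [g.fin + 26]

true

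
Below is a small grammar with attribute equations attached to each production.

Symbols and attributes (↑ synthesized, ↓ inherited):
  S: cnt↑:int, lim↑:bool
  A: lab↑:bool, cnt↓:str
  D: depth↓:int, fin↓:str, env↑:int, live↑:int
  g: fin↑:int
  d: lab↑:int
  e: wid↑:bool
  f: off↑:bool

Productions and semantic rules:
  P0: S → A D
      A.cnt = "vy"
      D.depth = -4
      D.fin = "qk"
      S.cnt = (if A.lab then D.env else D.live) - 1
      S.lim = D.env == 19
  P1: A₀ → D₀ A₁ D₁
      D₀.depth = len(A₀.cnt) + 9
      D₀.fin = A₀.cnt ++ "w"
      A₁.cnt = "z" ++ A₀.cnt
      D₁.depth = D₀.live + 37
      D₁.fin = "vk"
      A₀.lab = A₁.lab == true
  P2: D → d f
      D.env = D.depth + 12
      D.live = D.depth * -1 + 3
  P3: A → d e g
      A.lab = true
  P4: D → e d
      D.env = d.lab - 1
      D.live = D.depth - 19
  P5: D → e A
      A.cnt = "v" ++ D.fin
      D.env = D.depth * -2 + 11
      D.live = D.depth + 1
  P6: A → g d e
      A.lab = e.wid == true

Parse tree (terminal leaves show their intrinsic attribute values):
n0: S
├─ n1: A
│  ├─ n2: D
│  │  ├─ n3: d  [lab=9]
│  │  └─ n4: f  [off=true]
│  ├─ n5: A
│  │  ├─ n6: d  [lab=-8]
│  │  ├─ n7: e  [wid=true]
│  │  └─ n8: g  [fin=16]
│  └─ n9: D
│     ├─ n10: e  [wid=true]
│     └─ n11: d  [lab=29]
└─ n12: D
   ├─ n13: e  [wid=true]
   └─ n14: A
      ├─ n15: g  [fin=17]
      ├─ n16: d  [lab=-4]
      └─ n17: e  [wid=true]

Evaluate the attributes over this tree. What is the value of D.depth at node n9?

1. n1.cnt = "vy"  ["vy"]
2. n2.depth = 11  [len(A₀.cnt) + 9]
3. n2.fin = "vyw"  [A₀.cnt ++ "w"]
4. n3.lab = 9  [terminal]
5. n4.off = true  [terminal]
6. n2.env = 23  [D.depth + 12]
7. n2.live = -8  [D.depth * -1 + 3]
8. n5.cnt = "zvy"  ["z" ++ A₀.cnt]
9. n6.lab = -8  [terminal]
10. n7.wid = true  [terminal]
11. n8.fin = 16  [terminal]
12. n5.lab = true  [true]
13. n9.depth = 29  [D₀.live + 37]
14. n9.fin = "vk"  ["vk"]
15. n10.wid = true  [terminal]
16. n11.lab = 29  [terminal]
17. n9.env = 28  [d.lab - 1]
18. n9.live = 10  [D.depth - 19]
19. n1.lab = true  [A₁.lab == true]
20. n12.depth = -4  [-4]
21. n12.fin = "qk"  ["qk"]
22. n13.wid = true  [terminal]
23. n14.cnt = "vqk"  ["v" ++ D.fin]
24. n15.fin = 17  [terminal]
25. n16.lab = -4  [terminal]
26. n17.wid = true  [terminal]
27. n14.lab = true  [e.wid == true]
28. n12.env = 19  [D.depth * -2 + 11]
29. n12.live = -3  [D.depth + 1]
30. n0.cnt = 18  [(if A.lab then D.env else D.live) - 1]
31. n0.lim = true  [D.env == 19]

29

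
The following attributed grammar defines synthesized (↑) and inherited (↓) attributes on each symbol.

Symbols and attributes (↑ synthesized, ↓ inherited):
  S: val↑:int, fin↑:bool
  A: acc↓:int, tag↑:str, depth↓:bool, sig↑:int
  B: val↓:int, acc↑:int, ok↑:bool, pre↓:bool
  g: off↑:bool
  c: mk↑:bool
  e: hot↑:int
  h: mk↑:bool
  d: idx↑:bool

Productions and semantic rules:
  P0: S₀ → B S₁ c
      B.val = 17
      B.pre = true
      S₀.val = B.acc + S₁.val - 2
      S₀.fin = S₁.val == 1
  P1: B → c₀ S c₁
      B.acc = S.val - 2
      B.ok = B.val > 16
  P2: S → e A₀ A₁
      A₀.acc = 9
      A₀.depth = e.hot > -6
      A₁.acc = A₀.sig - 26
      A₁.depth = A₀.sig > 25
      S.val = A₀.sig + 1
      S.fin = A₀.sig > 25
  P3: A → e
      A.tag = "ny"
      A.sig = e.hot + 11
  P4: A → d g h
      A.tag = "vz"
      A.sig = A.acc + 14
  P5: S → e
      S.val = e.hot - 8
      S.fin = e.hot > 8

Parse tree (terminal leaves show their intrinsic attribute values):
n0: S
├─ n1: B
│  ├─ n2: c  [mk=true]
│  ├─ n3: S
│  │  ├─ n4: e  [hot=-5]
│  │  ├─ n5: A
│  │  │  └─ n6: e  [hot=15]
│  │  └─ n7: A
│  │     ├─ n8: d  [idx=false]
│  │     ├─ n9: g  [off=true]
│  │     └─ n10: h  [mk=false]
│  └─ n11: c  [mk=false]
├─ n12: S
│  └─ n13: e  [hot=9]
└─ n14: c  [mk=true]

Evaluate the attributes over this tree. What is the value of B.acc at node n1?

25

1. n1.val = 17  [17]
2. n1.pre = true  [true]
3. n2.mk = true  [terminal]
4. n4.hot = -5  [terminal]
5. n5.acc = 9  [9]
6. n5.depth = true  [e.hot > -6]
7. n6.hot = 15  [terminal]
8. n5.tag = "ny"  ["ny"]
9. n5.sig = 26  [e.hot + 11]
10. n7.acc = 0  [A₀.sig - 26]
11. n7.depth = true  [A₀.sig > 25]
12. n8.idx = false  [terminal]
13. n9.off = true  [terminal]
14. n10.mk = false  [terminal]
15. n7.tag = "vz"  ["vz"]
16. n7.sig = 14  [A.acc + 14]
17. n3.val = 27  [A₀.sig + 1]
18. n3.fin = true  [A₀.sig > 25]
19. n11.mk = false  [terminal]
20. n1.acc = 25  [S.val - 2]
21. n1.ok = true  [B.val > 16]
22. n13.hot = 9  [terminal]
23. n12.val = 1  [e.hot - 8]
24. n12.fin = true  [e.hot > 8]
25. n14.mk = true  [terminal]
26. n0.val = 24  [B.acc + S₁.val - 2]
27. n0.fin = true  [S₁.val == 1]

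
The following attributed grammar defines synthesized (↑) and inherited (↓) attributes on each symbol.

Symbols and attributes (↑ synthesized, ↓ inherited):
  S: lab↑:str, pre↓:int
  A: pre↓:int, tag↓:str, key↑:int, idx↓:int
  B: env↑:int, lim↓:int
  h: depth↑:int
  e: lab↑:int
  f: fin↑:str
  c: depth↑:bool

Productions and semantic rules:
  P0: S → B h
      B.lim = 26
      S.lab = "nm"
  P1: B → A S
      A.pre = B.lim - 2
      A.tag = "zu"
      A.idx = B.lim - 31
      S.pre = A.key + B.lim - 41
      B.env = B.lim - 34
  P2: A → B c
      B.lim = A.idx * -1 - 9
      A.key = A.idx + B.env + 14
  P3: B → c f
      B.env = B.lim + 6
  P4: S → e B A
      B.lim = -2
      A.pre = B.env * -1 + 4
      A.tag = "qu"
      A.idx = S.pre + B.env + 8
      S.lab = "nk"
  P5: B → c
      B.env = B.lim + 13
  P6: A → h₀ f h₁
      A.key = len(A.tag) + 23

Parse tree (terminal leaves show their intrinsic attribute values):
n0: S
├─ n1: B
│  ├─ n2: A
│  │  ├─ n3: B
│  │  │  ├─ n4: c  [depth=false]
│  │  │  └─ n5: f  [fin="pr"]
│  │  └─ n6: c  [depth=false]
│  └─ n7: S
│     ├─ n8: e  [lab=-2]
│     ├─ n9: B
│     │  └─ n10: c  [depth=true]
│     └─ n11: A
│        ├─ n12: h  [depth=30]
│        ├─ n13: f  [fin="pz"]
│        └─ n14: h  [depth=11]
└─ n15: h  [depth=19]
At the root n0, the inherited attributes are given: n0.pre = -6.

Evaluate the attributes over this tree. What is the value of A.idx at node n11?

15

1. n0.pre = -6  [given at root]
2. n1.lim = 26  [26]
3. n2.pre = 24  [B.lim - 2]
4. n2.tag = "zu"  ["zu"]
5. n2.idx = -5  [B.lim - 31]
6. n3.lim = -4  [A.idx * -1 - 9]
7. n4.depth = false  [terminal]
8. n5.fin = "pr"  [terminal]
9. n3.env = 2  [B.lim + 6]
10. n6.depth = false  [terminal]
11. n2.key = 11  [A.idx + B.env + 14]
12. n7.pre = -4  [A.key + B.lim - 41]
13. n8.lab = -2  [terminal]
14. n9.lim = -2  [-2]
15. n10.depth = true  [terminal]
16. n9.env = 11  [B.lim + 13]
17. n11.pre = -7  [B.env * -1 + 4]
18. n11.tag = "qu"  ["qu"]
19. n11.idx = 15  [S.pre + B.env + 8]
20. n12.depth = 30  [terminal]
21. n13.fin = "pz"  [terminal]
22. n14.depth = 11  [terminal]
23. n11.key = 25  [len(A.tag) + 23]
24. n7.lab = "nk"  ["nk"]
25. n1.env = -8  [B.lim - 34]
26. n15.depth = 19  [terminal]
27. n0.lab = "nm"  ["nm"]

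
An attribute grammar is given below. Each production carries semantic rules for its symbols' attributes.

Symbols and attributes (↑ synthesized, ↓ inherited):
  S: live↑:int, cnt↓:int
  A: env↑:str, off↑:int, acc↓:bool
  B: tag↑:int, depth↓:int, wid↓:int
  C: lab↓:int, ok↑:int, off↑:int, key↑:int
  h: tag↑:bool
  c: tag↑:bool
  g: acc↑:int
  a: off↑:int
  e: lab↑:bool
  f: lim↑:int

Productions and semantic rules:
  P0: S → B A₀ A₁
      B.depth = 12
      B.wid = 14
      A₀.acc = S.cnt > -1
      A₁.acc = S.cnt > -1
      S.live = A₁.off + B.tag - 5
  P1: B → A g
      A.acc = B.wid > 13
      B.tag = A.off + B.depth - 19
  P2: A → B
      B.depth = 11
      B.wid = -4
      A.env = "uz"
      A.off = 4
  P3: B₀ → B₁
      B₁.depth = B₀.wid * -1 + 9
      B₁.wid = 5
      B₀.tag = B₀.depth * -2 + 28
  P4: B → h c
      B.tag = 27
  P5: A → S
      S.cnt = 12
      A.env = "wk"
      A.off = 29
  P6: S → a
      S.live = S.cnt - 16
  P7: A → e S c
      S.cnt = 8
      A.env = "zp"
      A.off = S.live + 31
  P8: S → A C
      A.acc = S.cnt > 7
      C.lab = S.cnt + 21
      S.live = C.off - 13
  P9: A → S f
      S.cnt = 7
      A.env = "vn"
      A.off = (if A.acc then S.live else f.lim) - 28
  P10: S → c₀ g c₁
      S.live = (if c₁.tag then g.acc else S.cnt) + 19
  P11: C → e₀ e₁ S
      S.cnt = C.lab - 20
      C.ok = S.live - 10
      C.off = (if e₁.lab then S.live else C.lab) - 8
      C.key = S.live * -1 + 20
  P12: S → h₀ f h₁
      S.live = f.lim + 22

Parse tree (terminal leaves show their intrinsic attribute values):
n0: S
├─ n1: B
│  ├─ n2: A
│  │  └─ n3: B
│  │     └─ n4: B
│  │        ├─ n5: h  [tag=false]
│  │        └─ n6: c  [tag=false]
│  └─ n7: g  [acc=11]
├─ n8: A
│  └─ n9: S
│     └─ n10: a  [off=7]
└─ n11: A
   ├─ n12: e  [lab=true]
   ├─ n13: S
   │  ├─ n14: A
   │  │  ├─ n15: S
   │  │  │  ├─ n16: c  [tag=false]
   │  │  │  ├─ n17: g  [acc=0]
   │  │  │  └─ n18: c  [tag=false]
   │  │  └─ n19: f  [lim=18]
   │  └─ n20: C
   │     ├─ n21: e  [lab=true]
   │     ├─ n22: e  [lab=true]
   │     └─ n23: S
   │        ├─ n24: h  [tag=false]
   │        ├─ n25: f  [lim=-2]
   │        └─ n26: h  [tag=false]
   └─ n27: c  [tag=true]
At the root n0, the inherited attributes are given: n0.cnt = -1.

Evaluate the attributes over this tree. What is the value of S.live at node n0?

22

1. n0.cnt = -1  [given at root]
2. n1.depth = 12  [12]
3. n1.wid = 14  [14]
4. n2.acc = true  [B.wid > 13]
5. n3.depth = 11  [11]
6. n3.wid = -4  [-4]
7. n4.depth = 13  [B₀.wid * -1 + 9]
8. n4.wid = 5  [5]
9. n5.tag = false  [terminal]
10. n6.tag = false  [terminal]
11. n4.tag = 27  [27]
12. n3.tag = 6  [B₀.depth * -2 + 28]
13. n2.env = "uz"  ["uz"]
14. n2.off = 4  [4]
15. n7.acc = 11  [terminal]
16. n1.tag = -3  [A.off + B.depth - 19]
17. n8.acc = false  [S.cnt > -1]
18. n9.cnt = 12  [12]
19. n10.off = 7  [terminal]
20. n9.live = -4  [S.cnt - 16]
21. n8.env = "wk"  ["wk"]
22. n8.off = 29  [29]
23. n11.acc = false  [S.cnt > -1]
24. n12.lab = true  [terminal]
25. n13.cnt = 8  [8]
26. n14.acc = true  [S.cnt > 7]
27. n15.cnt = 7  [7]
28. n16.tag = false  [terminal]
29. n17.acc = 0  [terminal]
30. n18.tag = false  [terminal]
31. n15.live = 26  [(if c₁.tag then g.acc else S.cnt) + 19]
32. n19.lim = 18  [terminal]
33. n14.env = "vn"  ["vn"]
34. n14.off = -2  [(if A.acc then S.live else f.lim) - 28]
35. n20.lab = 29  [S.cnt + 21]
36. n21.lab = true  [terminal]
37. n22.lab = true  [terminal]
38. n23.cnt = 9  [C.lab - 20]
39. n24.tag = false  [terminal]
40. n25.lim = -2  [terminal]
41. n26.tag = false  [terminal]
42. n23.live = 20  [f.lim + 22]
43. n20.ok = 10  [S.live - 10]
44. n20.off = 12  [(if e₁.lab then S.live else C.lab) - 8]
45. n20.key = 0  [S.live * -1 + 20]
46. n13.live = -1  [C.off - 13]
47. n27.tag = true  [terminal]
48. n11.env = "zp"  ["zp"]
49. n11.off = 30  [S.live + 31]
50. n0.live = 22  [A₁.off + B.tag - 5]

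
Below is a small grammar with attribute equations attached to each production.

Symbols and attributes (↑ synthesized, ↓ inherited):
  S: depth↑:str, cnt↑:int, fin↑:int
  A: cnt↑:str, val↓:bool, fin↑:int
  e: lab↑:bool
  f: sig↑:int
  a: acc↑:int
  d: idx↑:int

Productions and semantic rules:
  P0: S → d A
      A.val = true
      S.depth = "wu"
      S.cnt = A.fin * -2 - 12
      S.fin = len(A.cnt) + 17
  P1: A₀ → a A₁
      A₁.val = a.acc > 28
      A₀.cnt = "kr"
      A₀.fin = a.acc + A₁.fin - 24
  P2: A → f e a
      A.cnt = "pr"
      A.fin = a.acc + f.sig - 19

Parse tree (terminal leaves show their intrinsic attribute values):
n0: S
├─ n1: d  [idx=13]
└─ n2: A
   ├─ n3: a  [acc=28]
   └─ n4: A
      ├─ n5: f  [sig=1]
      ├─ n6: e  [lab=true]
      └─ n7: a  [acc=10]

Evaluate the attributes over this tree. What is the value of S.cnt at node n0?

-4

1. n1.idx = 13  [terminal]
2. n2.val = true  [true]
3. n3.acc = 28  [terminal]
4. n4.val = false  [a.acc > 28]
5. n5.sig = 1  [terminal]
6. n6.lab = true  [terminal]
7. n7.acc = 10  [terminal]
8. n4.cnt = "pr"  ["pr"]
9. n4.fin = -8  [a.acc + f.sig - 19]
10. n2.cnt = "kr"  ["kr"]
11. n2.fin = -4  [a.acc + A₁.fin - 24]
12. n0.depth = "wu"  ["wu"]
13. n0.cnt = -4  [A.fin * -2 - 12]
14. n0.fin = 19  [len(A.cnt) + 17]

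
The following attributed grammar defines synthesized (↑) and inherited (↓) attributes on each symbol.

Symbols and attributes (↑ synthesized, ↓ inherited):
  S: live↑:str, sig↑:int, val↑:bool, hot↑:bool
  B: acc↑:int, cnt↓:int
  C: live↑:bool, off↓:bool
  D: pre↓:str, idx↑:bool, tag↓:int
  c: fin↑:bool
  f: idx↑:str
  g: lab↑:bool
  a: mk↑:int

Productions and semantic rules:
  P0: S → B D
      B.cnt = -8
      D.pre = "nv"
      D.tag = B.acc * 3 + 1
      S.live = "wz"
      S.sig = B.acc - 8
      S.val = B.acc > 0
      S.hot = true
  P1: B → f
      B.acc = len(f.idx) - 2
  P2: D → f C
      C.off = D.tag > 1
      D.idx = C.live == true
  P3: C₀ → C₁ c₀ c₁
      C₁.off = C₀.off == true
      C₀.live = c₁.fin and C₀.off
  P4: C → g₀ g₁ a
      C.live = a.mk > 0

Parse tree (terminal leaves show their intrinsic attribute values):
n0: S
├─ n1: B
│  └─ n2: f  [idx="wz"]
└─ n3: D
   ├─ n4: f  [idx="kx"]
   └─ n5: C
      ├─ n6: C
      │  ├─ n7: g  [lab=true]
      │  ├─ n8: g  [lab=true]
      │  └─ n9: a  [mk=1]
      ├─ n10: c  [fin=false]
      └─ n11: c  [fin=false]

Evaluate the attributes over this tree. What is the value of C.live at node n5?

false

1. n1.cnt = -8  [-8]
2. n2.idx = "wz"  [terminal]
3. n1.acc = 0  [len(f.idx) - 2]
4. n3.pre = "nv"  ["nv"]
5. n3.tag = 1  [B.acc * 3 + 1]
6. n4.idx = "kx"  [terminal]
7. n5.off = false  [D.tag > 1]
8. n6.off = false  [C₀.off == true]
9. n7.lab = true  [terminal]
10. n8.lab = true  [terminal]
11. n9.mk = 1  [terminal]
12. n6.live = true  [a.mk > 0]
13. n10.fin = false  [terminal]
14. n11.fin = false  [terminal]
15. n5.live = false  [c₁.fin and C₀.off]
16. n3.idx = false  [C.live == true]
17. n0.live = "wz"  ["wz"]
18. n0.sig = -8  [B.acc - 8]
19. n0.val = false  [B.acc > 0]
20. n0.hot = true  [true]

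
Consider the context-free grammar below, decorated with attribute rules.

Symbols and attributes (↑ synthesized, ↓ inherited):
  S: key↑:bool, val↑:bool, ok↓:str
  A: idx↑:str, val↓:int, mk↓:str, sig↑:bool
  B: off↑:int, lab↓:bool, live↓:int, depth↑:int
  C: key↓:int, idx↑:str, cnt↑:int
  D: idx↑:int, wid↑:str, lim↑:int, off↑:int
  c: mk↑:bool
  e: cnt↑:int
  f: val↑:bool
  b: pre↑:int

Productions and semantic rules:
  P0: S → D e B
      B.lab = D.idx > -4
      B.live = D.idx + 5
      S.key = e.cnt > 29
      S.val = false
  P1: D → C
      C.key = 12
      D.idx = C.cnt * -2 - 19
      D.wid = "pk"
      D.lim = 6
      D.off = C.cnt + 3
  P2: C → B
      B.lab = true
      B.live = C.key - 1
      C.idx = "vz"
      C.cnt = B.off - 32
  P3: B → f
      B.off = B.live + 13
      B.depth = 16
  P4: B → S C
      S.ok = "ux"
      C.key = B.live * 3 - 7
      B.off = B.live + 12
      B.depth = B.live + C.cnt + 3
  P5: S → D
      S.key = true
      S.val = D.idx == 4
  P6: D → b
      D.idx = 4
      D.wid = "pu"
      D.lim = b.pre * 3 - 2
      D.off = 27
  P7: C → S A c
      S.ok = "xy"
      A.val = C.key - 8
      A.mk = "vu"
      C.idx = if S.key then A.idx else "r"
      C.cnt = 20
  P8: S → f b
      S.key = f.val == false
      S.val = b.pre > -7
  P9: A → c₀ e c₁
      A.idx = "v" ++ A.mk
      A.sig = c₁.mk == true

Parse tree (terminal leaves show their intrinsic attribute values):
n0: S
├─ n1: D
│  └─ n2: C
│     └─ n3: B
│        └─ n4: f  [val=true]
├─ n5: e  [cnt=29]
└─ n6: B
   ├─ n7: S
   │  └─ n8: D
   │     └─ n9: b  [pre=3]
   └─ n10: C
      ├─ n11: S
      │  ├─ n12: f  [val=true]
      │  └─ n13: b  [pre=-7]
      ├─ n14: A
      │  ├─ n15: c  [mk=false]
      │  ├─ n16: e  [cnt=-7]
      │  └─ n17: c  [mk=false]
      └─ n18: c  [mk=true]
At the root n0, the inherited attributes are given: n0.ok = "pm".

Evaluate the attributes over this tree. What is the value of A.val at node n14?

-9

1. n0.ok = "pm"  [given at root]
2. n2.key = 12  [12]
3. n3.lab = true  [true]
4. n3.live = 11  [C.key - 1]
5. n4.val = true  [terminal]
6. n3.off = 24  [B.live + 13]
7. n3.depth = 16  [16]
8. n2.idx = "vz"  ["vz"]
9. n2.cnt = -8  [B.off - 32]
10. n1.idx = -3  [C.cnt * -2 - 19]
11. n1.wid = "pk"  ["pk"]
12. n1.lim = 6  [6]
13. n1.off = -5  [C.cnt + 3]
14. n5.cnt = 29  [terminal]
15. n6.lab = true  [D.idx > -4]
16. n6.live = 2  [D.idx + 5]
17. n7.ok = "ux"  ["ux"]
18. n9.pre = 3  [terminal]
19. n8.idx = 4  [4]
20. n8.wid = "pu"  ["pu"]
21. n8.lim = 7  [b.pre * 3 - 2]
22. n8.off = 27  [27]
23. n7.key = true  [true]
24. n7.val = true  [D.idx == 4]
25. n10.key = -1  [B.live * 3 - 7]
26. n11.ok = "xy"  ["xy"]
27. n12.val = true  [terminal]
28. n13.pre = -7  [terminal]
29. n11.key = false  [f.val == false]
30. n11.val = false  [b.pre > -7]
31. n14.val = -9  [C.key - 8]
32. n14.mk = "vu"  ["vu"]
33. n15.mk = false  [terminal]
34. n16.cnt = -7  [terminal]
35. n17.mk = false  [terminal]
36. n14.idx = "vvu"  ["v" ++ A.mk]
37. n14.sig = false  [c₁.mk == true]
38. n18.mk = true  [terminal]
39. n10.idx = "r"  [if S.key then A.idx else "r"]
40. n10.cnt = 20  [20]
41. n6.off = 14  [B.live + 12]
42. n6.depth = 25  [B.live + C.cnt + 3]
43. n0.key = false  [e.cnt > 29]
44. n0.val = false  [false]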